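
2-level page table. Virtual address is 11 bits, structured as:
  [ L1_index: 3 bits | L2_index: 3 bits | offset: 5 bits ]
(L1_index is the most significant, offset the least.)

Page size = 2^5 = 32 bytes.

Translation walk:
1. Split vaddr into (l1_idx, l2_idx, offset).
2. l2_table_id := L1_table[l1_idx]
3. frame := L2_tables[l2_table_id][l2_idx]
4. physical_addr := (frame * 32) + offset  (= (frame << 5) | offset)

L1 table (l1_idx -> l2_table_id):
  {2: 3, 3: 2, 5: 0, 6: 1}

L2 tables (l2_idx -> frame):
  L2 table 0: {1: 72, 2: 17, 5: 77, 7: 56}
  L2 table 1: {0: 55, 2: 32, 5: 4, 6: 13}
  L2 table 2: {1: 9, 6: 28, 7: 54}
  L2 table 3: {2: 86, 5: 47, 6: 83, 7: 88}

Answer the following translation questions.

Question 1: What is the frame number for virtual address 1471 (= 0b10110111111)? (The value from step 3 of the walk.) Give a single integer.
vaddr = 1471: l1_idx=5, l2_idx=5
L1[5] = 0; L2[0][5] = 77

Answer: 77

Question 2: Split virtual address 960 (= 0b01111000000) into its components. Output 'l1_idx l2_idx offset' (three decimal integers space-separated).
Answer: 3 6 0

Derivation:
vaddr = 960 = 0b01111000000
  top 3 bits -> l1_idx = 3
  next 3 bits -> l2_idx = 6
  bottom 5 bits -> offset = 0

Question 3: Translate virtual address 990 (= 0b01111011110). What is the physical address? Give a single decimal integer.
Answer: 926

Derivation:
vaddr = 990 = 0b01111011110
Split: l1_idx=3, l2_idx=6, offset=30
L1[3] = 2
L2[2][6] = 28
paddr = 28 * 32 + 30 = 926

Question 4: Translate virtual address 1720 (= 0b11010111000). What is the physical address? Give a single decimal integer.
vaddr = 1720 = 0b11010111000
Split: l1_idx=6, l2_idx=5, offset=24
L1[6] = 1
L2[1][5] = 4
paddr = 4 * 32 + 24 = 152

Answer: 152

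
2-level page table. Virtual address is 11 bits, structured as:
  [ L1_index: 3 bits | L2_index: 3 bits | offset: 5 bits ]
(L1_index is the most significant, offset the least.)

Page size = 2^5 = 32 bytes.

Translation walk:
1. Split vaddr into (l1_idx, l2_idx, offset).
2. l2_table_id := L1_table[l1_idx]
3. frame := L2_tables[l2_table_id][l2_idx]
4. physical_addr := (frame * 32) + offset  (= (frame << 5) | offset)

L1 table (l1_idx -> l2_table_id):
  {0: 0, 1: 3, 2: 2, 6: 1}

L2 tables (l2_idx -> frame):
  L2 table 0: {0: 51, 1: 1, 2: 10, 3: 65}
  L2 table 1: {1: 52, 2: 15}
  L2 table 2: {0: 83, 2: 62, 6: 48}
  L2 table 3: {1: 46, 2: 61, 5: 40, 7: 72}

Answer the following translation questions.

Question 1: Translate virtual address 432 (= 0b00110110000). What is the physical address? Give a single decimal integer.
Answer: 1296

Derivation:
vaddr = 432 = 0b00110110000
Split: l1_idx=1, l2_idx=5, offset=16
L1[1] = 3
L2[3][5] = 40
paddr = 40 * 32 + 16 = 1296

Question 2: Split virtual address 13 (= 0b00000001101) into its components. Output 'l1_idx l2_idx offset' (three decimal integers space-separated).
Answer: 0 0 13

Derivation:
vaddr = 13 = 0b00000001101
  top 3 bits -> l1_idx = 0
  next 3 bits -> l2_idx = 0
  bottom 5 bits -> offset = 13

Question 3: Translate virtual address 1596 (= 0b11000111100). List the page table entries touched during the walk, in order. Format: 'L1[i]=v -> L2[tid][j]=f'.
Answer: L1[6]=1 -> L2[1][1]=52

Derivation:
vaddr = 1596 = 0b11000111100
Split: l1_idx=6, l2_idx=1, offset=28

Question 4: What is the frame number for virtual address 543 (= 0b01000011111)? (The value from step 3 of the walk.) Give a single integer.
vaddr = 543: l1_idx=2, l2_idx=0
L1[2] = 2; L2[2][0] = 83

Answer: 83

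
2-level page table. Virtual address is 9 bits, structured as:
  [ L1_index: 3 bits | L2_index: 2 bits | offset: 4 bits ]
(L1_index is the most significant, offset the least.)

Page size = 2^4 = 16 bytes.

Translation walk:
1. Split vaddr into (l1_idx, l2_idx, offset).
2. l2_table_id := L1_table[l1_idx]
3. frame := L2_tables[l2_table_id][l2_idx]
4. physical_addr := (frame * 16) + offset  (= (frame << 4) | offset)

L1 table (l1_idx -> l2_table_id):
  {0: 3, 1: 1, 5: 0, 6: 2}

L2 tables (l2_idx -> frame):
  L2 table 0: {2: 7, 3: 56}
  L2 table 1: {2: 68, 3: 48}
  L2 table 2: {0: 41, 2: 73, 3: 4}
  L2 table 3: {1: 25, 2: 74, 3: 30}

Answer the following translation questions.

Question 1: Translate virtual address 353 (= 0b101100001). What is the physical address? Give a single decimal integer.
vaddr = 353 = 0b101100001
Split: l1_idx=5, l2_idx=2, offset=1
L1[5] = 0
L2[0][2] = 7
paddr = 7 * 16 + 1 = 113

Answer: 113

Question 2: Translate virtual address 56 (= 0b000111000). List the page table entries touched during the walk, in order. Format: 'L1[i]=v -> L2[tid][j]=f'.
Answer: L1[0]=3 -> L2[3][3]=30

Derivation:
vaddr = 56 = 0b000111000
Split: l1_idx=0, l2_idx=3, offset=8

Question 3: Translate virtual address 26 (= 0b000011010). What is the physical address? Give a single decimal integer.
vaddr = 26 = 0b000011010
Split: l1_idx=0, l2_idx=1, offset=10
L1[0] = 3
L2[3][1] = 25
paddr = 25 * 16 + 10 = 410

Answer: 410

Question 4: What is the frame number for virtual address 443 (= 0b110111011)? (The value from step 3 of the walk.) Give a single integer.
vaddr = 443: l1_idx=6, l2_idx=3
L1[6] = 2; L2[2][3] = 4

Answer: 4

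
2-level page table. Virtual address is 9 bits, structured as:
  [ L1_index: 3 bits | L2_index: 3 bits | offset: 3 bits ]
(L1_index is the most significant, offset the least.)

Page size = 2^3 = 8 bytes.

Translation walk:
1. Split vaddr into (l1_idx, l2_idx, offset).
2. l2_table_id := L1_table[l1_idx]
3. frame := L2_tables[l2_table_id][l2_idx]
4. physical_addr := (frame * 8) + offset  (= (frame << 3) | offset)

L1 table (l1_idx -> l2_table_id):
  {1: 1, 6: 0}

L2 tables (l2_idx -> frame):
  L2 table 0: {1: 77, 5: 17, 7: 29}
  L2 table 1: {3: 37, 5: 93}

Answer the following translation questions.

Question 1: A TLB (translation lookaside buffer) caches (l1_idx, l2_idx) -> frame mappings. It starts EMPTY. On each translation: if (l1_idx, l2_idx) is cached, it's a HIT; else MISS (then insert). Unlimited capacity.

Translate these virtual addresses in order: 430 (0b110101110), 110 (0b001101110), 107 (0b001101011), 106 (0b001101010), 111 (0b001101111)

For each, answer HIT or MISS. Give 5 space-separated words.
vaddr=430: (6,5) not in TLB -> MISS, insert
vaddr=110: (1,5) not in TLB -> MISS, insert
vaddr=107: (1,5) in TLB -> HIT
vaddr=106: (1,5) in TLB -> HIT
vaddr=111: (1,5) in TLB -> HIT

Answer: MISS MISS HIT HIT HIT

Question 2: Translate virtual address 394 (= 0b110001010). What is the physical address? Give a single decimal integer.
Answer: 618

Derivation:
vaddr = 394 = 0b110001010
Split: l1_idx=6, l2_idx=1, offset=2
L1[6] = 0
L2[0][1] = 77
paddr = 77 * 8 + 2 = 618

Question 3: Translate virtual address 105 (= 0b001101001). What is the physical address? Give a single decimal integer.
Answer: 745

Derivation:
vaddr = 105 = 0b001101001
Split: l1_idx=1, l2_idx=5, offset=1
L1[1] = 1
L2[1][5] = 93
paddr = 93 * 8 + 1 = 745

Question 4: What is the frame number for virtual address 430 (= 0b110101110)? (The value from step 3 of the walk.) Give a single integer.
Answer: 17

Derivation:
vaddr = 430: l1_idx=6, l2_idx=5
L1[6] = 0; L2[0][5] = 17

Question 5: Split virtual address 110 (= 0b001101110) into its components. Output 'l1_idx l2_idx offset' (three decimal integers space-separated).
vaddr = 110 = 0b001101110
  top 3 bits -> l1_idx = 1
  next 3 bits -> l2_idx = 5
  bottom 3 bits -> offset = 6

Answer: 1 5 6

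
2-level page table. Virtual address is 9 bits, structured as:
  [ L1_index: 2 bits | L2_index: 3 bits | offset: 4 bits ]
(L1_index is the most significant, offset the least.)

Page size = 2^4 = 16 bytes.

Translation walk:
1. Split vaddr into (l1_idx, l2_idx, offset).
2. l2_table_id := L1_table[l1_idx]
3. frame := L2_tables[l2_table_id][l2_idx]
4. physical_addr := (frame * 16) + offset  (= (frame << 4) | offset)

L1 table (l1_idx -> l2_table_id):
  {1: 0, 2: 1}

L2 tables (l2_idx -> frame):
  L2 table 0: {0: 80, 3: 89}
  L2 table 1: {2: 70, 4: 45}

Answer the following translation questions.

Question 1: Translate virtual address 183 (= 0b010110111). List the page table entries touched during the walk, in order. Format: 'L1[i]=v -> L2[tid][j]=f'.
vaddr = 183 = 0b010110111
Split: l1_idx=1, l2_idx=3, offset=7

Answer: L1[1]=0 -> L2[0][3]=89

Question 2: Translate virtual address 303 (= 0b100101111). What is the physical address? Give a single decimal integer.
Answer: 1135

Derivation:
vaddr = 303 = 0b100101111
Split: l1_idx=2, l2_idx=2, offset=15
L1[2] = 1
L2[1][2] = 70
paddr = 70 * 16 + 15 = 1135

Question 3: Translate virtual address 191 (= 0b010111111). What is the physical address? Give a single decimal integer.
Answer: 1439

Derivation:
vaddr = 191 = 0b010111111
Split: l1_idx=1, l2_idx=3, offset=15
L1[1] = 0
L2[0][3] = 89
paddr = 89 * 16 + 15 = 1439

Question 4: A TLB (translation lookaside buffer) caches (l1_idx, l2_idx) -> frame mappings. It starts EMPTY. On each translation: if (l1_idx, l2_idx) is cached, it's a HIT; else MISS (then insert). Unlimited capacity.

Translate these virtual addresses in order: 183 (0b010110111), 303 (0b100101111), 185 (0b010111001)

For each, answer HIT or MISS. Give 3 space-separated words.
vaddr=183: (1,3) not in TLB -> MISS, insert
vaddr=303: (2,2) not in TLB -> MISS, insert
vaddr=185: (1,3) in TLB -> HIT

Answer: MISS MISS HIT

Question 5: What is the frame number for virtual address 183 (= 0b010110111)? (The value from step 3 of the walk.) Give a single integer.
vaddr = 183: l1_idx=1, l2_idx=3
L1[1] = 0; L2[0][3] = 89

Answer: 89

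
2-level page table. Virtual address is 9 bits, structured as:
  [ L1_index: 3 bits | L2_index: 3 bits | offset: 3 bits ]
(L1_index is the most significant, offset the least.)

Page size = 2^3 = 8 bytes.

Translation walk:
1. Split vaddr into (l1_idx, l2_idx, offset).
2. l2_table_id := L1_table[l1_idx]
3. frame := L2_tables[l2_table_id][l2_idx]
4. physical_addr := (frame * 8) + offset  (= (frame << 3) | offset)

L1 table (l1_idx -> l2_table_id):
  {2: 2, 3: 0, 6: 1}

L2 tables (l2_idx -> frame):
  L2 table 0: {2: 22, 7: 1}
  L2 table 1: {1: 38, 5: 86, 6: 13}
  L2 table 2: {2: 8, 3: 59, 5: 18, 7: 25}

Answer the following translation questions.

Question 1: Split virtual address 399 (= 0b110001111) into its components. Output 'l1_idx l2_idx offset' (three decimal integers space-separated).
vaddr = 399 = 0b110001111
  top 3 bits -> l1_idx = 6
  next 3 bits -> l2_idx = 1
  bottom 3 bits -> offset = 7

Answer: 6 1 7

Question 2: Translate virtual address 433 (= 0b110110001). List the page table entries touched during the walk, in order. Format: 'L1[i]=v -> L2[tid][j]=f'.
vaddr = 433 = 0b110110001
Split: l1_idx=6, l2_idx=6, offset=1

Answer: L1[6]=1 -> L2[1][6]=13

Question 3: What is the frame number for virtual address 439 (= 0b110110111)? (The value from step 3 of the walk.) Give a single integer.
vaddr = 439: l1_idx=6, l2_idx=6
L1[6] = 1; L2[1][6] = 13

Answer: 13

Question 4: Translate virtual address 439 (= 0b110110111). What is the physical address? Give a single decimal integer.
vaddr = 439 = 0b110110111
Split: l1_idx=6, l2_idx=6, offset=7
L1[6] = 1
L2[1][6] = 13
paddr = 13 * 8 + 7 = 111

Answer: 111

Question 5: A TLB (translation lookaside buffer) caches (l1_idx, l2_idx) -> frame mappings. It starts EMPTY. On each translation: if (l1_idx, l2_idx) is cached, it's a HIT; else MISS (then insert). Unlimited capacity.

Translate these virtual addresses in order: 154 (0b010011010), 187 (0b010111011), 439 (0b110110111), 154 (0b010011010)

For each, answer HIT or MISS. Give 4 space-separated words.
Answer: MISS MISS MISS HIT

Derivation:
vaddr=154: (2,3) not in TLB -> MISS, insert
vaddr=187: (2,7) not in TLB -> MISS, insert
vaddr=439: (6,6) not in TLB -> MISS, insert
vaddr=154: (2,3) in TLB -> HIT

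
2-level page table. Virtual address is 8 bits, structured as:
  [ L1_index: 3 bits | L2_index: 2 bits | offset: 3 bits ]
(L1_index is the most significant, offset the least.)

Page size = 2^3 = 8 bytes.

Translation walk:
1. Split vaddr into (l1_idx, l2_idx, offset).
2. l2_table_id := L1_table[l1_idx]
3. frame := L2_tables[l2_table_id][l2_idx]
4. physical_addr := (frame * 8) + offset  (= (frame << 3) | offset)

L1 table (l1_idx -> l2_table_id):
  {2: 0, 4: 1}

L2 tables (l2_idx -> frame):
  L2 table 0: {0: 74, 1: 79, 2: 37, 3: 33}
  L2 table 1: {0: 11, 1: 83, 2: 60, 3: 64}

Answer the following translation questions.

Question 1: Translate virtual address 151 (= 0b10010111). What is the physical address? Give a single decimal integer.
Answer: 487

Derivation:
vaddr = 151 = 0b10010111
Split: l1_idx=4, l2_idx=2, offset=7
L1[4] = 1
L2[1][2] = 60
paddr = 60 * 8 + 7 = 487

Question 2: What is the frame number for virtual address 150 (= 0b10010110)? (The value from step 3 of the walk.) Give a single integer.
Answer: 60

Derivation:
vaddr = 150: l1_idx=4, l2_idx=2
L1[4] = 1; L2[1][2] = 60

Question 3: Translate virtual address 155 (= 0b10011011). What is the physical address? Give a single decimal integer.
vaddr = 155 = 0b10011011
Split: l1_idx=4, l2_idx=3, offset=3
L1[4] = 1
L2[1][3] = 64
paddr = 64 * 8 + 3 = 515

Answer: 515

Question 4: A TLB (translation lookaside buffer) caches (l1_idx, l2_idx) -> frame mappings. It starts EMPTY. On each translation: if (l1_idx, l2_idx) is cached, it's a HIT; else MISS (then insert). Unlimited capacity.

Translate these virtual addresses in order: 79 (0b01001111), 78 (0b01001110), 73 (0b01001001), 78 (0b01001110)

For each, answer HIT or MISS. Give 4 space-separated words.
Answer: MISS HIT HIT HIT

Derivation:
vaddr=79: (2,1) not in TLB -> MISS, insert
vaddr=78: (2,1) in TLB -> HIT
vaddr=73: (2,1) in TLB -> HIT
vaddr=78: (2,1) in TLB -> HIT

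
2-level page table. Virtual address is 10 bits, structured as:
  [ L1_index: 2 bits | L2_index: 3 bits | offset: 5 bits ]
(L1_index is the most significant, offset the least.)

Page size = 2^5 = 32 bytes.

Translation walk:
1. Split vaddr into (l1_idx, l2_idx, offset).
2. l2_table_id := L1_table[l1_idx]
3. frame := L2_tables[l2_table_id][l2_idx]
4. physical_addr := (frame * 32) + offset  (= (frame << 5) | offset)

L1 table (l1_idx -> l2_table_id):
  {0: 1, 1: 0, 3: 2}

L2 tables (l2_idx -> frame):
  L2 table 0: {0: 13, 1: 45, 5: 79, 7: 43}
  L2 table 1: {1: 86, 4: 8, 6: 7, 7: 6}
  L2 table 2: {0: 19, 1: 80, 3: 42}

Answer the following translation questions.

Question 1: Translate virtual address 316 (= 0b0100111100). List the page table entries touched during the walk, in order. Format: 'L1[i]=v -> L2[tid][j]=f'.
vaddr = 316 = 0b0100111100
Split: l1_idx=1, l2_idx=1, offset=28

Answer: L1[1]=0 -> L2[0][1]=45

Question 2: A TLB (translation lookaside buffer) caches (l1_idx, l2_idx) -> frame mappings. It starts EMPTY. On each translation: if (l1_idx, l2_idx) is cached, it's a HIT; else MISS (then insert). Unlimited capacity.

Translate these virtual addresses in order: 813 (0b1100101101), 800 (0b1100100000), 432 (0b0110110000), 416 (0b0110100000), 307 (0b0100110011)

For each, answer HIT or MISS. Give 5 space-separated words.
vaddr=813: (3,1) not in TLB -> MISS, insert
vaddr=800: (3,1) in TLB -> HIT
vaddr=432: (1,5) not in TLB -> MISS, insert
vaddr=416: (1,5) in TLB -> HIT
vaddr=307: (1,1) not in TLB -> MISS, insert

Answer: MISS HIT MISS HIT MISS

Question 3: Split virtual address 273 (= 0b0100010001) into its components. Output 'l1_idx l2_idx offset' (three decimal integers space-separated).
Answer: 1 0 17

Derivation:
vaddr = 273 = 0b0100010001
  top 2 bits -> l1_idx = 1
  next 3 bits -> l2_idx = 0
  bottom 5 bits -> offset = 17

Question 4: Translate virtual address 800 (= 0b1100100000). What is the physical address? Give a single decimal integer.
vaddr = 800 = 0b1100100000
Split: l1_idx=3, l2_idx=1, offset=0
L1[3] = 2
L2[2][1] = 80
paddr = 80 * 32 + 0 = 2560

Answer: 2560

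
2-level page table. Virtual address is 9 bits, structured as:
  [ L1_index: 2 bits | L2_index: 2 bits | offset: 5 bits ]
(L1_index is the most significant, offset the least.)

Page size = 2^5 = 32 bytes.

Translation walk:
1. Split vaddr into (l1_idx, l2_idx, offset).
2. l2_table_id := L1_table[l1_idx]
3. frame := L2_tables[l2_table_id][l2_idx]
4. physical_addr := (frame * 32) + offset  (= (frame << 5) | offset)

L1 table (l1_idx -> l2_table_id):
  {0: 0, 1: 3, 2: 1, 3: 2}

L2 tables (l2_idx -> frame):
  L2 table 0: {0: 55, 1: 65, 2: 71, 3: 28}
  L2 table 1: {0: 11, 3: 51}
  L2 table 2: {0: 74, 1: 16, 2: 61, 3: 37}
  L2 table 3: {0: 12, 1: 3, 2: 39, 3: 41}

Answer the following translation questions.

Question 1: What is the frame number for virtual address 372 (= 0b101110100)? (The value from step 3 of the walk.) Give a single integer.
vaddr = 372: l1_idx=2, l2_idx=3
L1[2] = 1; L2[1][3] = 51

Answer: 51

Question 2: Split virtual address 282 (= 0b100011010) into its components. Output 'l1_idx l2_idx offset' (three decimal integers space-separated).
vaddr = 282 = 0b100011010
  top 2 bits -> l1_idx = 2
  next 2 bits -> l2_idx = 0
  bottom 5 bits -> offset = 26

Answer: 2 0 26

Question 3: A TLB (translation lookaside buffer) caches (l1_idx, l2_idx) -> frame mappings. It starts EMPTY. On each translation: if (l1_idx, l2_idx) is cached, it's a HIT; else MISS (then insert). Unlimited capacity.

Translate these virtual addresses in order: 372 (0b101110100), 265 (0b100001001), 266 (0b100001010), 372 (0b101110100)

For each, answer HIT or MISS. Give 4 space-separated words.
vaddr=372: (2,3) not in TLB -> MISS, insert
vaddr=265: (2,0) not in TLB -> MISS, insert
vaddr=266: (2,0) in TLB -> HIT
vaddr=372: (2,3) in TLB -> HIT

Answer: MISS MISS HIT HIT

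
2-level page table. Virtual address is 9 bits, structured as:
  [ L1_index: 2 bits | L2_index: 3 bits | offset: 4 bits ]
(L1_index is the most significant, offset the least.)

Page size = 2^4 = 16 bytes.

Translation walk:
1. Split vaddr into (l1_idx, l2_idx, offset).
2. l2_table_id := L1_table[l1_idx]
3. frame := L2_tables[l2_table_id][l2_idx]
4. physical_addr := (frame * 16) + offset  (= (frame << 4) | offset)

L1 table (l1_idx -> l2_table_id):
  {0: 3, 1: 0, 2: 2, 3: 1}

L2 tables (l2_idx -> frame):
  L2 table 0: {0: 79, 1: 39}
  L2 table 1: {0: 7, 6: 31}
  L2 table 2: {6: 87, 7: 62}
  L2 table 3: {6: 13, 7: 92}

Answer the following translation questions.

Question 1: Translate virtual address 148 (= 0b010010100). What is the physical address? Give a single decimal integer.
vaddr = 148 = 0b010010100
Split: l1_idx=1, l2_idx=1, offset=4
L1[1] = 0
L2[0][1] = 39
paddr = 39 * 16 + 4 = 628

Answer: 628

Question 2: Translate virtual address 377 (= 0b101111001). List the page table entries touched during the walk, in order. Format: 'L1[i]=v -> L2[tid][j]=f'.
Answer: L1[2]=2 -> L2[2][7]=62

Derivation:
vaddr = 377 = 0b101111001
Split: l1_idx=2, l2_idx=7, offset=9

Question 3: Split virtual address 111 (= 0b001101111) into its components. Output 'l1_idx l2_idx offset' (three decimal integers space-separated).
Answer: 0 6 15

Derivation:
vaddr = 111 = 0b001101111
  top 2 bits -> l1_idx = 0
  next 3 bits -> l2_idx = 6
  bottom 4 bits -> offset = 15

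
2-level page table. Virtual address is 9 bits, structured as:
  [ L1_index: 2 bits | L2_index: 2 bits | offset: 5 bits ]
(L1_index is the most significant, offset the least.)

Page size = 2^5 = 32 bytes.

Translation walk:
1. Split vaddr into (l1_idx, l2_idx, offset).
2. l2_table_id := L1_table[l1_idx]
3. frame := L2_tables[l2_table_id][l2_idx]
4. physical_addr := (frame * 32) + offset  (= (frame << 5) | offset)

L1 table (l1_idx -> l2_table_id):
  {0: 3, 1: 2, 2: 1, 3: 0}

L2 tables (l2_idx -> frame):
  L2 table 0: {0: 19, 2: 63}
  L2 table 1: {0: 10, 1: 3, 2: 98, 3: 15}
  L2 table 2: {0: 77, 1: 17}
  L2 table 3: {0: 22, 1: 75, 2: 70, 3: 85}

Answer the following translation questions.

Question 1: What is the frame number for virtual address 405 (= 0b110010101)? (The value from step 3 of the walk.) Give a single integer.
Answer: 19

Derivation:
vaddr = 405: l1_idx=3, l2_idx=0
L1[3] = 0; L2[0][0] = 19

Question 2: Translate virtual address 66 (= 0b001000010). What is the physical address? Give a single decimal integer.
vaddr = 66 = 0b001000010
Split: l1_idx=0, l2_idx=2, offset=2
L1[0] = 3
L2[3][2] = 70
paddr = 70 * 32 + 2 = 2242

Answer: 2242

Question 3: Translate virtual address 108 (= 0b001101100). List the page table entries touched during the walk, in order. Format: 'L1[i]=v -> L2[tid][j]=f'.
vaddr = 108 = 0b001101100
Split: l1_idx=0, l2_idx=3, offset=12

Answer: L1[0]=3 -> L2[3][3]=85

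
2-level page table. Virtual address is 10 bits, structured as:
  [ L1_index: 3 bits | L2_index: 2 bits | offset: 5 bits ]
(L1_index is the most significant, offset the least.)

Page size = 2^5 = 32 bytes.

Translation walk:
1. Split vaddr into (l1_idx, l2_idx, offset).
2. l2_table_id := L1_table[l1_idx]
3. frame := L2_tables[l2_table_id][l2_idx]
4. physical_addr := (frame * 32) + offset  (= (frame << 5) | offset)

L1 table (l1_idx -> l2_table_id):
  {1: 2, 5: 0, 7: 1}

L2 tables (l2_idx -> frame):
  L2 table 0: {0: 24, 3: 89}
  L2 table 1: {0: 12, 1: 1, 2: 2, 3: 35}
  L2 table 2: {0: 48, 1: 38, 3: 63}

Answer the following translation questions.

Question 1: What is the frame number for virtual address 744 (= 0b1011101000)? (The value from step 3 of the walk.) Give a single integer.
Answer: 89

Derivation:
vaddr = 744: l1_idx=5, l2_idx=3
L1[5] = 0; L2[0][3] = 89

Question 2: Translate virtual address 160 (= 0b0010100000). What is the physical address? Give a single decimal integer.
Answer: 1216

Derivation:
vaddr = 160 = 0b0010100000
Split: l1_idx=1, l2_idx=1, offset=0
L1[1] = 2
L2[2][1] = 38
paddr = 38 * 32 + 0 = 1216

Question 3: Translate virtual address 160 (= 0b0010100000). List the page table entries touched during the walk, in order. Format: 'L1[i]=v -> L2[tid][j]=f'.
Answer: L1[1]=2 -> L2[2][1]=38

Derivation:
vaddr = 160 = 0b0010100000
Split: l1_idx=1, l2_idx=1, offset=0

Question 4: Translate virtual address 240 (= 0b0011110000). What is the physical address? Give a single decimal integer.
Answer: 2032

Derivation:
vaddr = 240 = 0b0011110000
Split: l1_idx=1, l2_idx=3, offset=16
L1[1] = 2
L2[2][3] = 63
paddr = 63 * 32 + 16 = 2032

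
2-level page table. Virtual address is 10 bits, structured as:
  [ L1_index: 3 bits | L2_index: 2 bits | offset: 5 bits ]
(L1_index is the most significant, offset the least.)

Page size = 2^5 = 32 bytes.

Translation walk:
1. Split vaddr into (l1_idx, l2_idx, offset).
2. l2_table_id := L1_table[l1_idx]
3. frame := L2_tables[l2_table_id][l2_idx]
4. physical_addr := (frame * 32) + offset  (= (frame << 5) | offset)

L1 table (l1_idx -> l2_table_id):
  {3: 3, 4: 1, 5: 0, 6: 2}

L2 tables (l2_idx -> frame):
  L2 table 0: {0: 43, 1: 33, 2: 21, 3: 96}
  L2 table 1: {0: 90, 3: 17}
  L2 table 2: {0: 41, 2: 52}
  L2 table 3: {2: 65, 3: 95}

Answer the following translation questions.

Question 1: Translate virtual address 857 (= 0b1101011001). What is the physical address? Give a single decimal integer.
vaddr = 857 = 0b1101011001
Split: l1_idx=6, l2_idx=2, offset=25
L1[6] = 2
L2[2][2] = 52
paddr = 52 * 32 + 25 = 1689

Answer: 1689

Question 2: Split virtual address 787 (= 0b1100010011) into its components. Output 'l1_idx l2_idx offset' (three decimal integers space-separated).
vaddr = 787 = 0b1100010011
  top 3 bits -> l1_idx = 6
  next 2 bits -> l2_idx = 0
  bottom 5 bits -> offset = 19

Answer: 6 0 19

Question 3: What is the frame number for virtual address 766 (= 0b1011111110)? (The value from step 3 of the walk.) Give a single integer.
Answer: 96

Derivation:
vaddr = 766: l1_idx=5, l2_idx=3
L1[5] = 0; L2[0][3] = 96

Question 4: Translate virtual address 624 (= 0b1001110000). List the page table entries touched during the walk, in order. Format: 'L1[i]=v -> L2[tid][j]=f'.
vaddr = 624 = 0b1001110000
Split: l1_idx=4, l2_idx=3, offset=16

Answer: L1[4]=1 -> L2[1][3]=17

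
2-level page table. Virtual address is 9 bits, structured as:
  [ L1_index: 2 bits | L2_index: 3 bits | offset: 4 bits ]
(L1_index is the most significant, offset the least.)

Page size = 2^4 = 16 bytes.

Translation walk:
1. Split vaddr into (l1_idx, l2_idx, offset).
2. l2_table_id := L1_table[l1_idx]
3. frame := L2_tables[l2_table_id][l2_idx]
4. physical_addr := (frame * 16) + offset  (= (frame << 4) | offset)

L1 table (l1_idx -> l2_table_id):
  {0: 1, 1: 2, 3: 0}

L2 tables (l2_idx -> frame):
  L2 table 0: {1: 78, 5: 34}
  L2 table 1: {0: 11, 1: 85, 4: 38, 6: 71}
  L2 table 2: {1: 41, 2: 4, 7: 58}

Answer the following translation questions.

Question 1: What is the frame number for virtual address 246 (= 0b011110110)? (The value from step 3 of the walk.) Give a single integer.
vaddr = 246: l1_idx=1, l2_idx=7
L1[1] = 2; L2[2][7] = 58

Answer: 58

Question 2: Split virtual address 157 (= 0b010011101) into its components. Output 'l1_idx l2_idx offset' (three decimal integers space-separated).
Answer: 1 1 13

Derivation:
vaddr = 157 = 0b010011101
  top 2 bits -> l1_idx = 1
  next 3 bits -> l2_idx = 1
  bottom 4 bits -> offset = 13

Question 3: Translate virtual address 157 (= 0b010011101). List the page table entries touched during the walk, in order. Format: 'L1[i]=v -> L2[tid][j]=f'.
vaddr = 157 = 0b010011101
Split: l1_idx=1, l2_idx=1, offset=13

Answer: L1[1]=2 -> L2[2][1]=41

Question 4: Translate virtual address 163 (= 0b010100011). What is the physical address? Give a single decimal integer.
vaddr = 163 = 0b010100011
Split: l1_idx=1, l2_idx=2, offset=3
L1[1] = 2
L2[2][2] = 4
paddr = 4 * 16 + 3 = 67

Answer: 67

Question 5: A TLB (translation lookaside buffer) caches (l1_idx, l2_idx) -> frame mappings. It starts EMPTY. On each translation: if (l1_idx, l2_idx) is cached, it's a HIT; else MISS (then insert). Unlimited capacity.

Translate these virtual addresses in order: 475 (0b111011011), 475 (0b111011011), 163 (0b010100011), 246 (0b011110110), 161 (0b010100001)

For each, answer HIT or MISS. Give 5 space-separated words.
vaddr=475: (3,5) not in TLB -> MISS, insert
vaddr=475: (3,5) in TLB -> HIT
vaddr=163: (1,2) not in TLB -> MISS, insert
vaddr=246: (1,7) not in TLB -> MISS, insert
vaddr=161: (1,2) in TLB -> HIT

Answer: MISS HIT MISS MISS HIT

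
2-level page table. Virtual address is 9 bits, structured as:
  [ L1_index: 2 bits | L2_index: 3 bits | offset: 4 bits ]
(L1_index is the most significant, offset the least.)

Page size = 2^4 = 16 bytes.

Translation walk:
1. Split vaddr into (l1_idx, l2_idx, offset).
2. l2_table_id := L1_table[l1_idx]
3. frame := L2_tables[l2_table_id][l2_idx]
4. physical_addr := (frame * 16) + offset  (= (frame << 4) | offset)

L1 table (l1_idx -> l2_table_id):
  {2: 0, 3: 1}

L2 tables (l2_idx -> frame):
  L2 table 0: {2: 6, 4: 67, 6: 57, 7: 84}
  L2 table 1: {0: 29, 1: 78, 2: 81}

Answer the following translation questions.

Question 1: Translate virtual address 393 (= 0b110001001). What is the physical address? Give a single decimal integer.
vaddr = 393 = 0b110001001
Split: l1_idx=3, l2_idx=0, offset=9
L1[3] = 1
L2[1][0] = 29
paddr = 29 * 16 + 9 = 473

Answer: 473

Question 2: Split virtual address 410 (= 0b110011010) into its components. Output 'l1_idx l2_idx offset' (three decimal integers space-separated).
Answer: 3 1 10

Derivation:
vaddr = 410 = 0b110011010
  top 2 bits -> l1_idx = 3
  next 3 bits -> l2_idx = 1
  bottom 4 bits -> offset = 10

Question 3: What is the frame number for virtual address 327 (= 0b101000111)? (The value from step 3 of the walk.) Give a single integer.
vaddr = 327: l1_idx=2, l2_idx=4
L1[2] = 0; L2[0][4] = 67

Answer: 67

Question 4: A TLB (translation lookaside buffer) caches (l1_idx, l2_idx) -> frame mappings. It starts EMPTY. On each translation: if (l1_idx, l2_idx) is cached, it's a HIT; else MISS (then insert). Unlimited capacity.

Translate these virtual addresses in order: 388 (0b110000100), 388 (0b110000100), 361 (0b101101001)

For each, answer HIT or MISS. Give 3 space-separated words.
Answer: MISS HIT MISS

Derivation:
vaddr=388: (3,0) not in TLB -> MISS, insert
vaddr=388: (3,0) in TLB -> HIT
vaddr=361: (2,6) not in TLB -> MISS, insert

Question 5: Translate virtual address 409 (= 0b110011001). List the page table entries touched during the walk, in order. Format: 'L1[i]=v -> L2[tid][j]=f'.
vaddr = 409 = 0b110011001
Split: l1_idx=3, l2_idx=1, offset=9

Answer: L1[3]=1 -> L2[1][1]=78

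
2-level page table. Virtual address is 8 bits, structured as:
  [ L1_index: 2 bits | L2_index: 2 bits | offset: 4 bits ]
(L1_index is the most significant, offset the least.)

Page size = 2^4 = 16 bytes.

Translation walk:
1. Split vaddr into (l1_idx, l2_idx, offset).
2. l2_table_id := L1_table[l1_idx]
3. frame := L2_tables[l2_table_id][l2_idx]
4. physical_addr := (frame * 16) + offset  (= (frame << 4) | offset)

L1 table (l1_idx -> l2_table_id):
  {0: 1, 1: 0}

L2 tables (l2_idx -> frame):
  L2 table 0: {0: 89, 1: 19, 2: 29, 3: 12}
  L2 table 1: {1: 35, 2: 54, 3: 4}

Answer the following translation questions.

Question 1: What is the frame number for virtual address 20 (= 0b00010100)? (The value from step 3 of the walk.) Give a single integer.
Answer: 35

Derivation:
vaddr = 20: l1_idx=0, l2_idx=1
L1[0] = 1; L2[1][1] = 35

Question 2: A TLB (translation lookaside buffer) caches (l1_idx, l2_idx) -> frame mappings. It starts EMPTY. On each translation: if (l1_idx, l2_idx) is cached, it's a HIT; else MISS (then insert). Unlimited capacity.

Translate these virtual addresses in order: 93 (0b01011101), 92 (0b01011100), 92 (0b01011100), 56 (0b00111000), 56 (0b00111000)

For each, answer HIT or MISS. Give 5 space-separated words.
vaddr=93: (1,1) not in TLB -> MISS, insert
vaddr=92: (1,1) in TLB -> HIT
vaddr=92: (1,1) in TLB -> HIT
vaddr=56: (0,3) not in TLB -> MISS, insert
vaddr=56: (0,3) in TLB -> HIT

Answer: MISS HIT HIT MISS HIT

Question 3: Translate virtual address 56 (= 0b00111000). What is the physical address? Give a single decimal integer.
Answer: 72

Derivation:
vaddr = 56 = 0b00111000
Split: l1_idx=0, l2_idx=3, offset=8
L1[0] = 1
L2[1][3] = 4
paddr = 4 * 16 + 8 = 72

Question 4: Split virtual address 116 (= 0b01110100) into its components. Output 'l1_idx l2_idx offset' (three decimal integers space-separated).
Answer: 1 3 4

Derivation:
vaddr = 116 = 0b01110100
  top 2 bits -> l1_idx = 1
  next 2 bits -> l2_idx = 3
  bottom 4 bits -> offset = 4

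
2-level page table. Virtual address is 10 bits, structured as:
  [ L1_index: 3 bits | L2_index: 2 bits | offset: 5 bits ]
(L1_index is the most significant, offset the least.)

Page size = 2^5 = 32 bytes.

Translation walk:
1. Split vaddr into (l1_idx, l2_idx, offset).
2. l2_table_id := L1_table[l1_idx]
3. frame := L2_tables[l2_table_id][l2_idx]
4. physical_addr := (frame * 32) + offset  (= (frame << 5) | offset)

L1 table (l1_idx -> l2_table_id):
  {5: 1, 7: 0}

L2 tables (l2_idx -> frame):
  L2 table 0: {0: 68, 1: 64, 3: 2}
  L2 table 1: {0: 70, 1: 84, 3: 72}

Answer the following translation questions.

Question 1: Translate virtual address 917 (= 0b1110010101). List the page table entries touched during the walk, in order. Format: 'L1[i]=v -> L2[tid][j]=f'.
Answer: L1[7]=0 -> L2[0][0]=68

Derivation:
vaddr = 917 = 0b1110010101
Split: l1_idx=7, l2_idx=0, offset=21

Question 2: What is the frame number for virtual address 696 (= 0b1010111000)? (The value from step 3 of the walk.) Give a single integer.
vaddr = 696: l1_idx=5, l2_idx=1
L1[5] = 1; L2[1][1] = 84

Answer: 84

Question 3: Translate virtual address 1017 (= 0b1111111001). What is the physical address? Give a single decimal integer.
Answer: 89

Derivation:
vaddr = 1017 = 0b1111111001
Split: l1_idx=7, l2_idx=3, offset=25
L1[7] = 0
L2[0][3] = 2
paddr = 2 * 32 + 25 = 89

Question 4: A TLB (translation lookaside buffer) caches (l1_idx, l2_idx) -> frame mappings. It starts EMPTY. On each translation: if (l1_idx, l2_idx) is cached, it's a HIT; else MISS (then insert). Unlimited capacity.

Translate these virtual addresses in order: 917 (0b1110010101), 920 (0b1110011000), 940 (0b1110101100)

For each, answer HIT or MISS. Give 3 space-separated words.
Answer: MISS HIT MISS

Derivation:
vaddr=917: (7,0) not in TLB -> MISS, insert
vaddr=920: (7,0) in TLB -> HIT
vaddr=940: (7,1) not in TLB -> MISS, insert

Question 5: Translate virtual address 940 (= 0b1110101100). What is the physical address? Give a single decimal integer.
vaddr = 940 = 0b1110101100
Split: l1_idx=7, l2_idx=1, offset=12
L1[7] = 0
L2[0][1] = 64
paddr = 64 * 32 + 12 = 2060

Answer: 2060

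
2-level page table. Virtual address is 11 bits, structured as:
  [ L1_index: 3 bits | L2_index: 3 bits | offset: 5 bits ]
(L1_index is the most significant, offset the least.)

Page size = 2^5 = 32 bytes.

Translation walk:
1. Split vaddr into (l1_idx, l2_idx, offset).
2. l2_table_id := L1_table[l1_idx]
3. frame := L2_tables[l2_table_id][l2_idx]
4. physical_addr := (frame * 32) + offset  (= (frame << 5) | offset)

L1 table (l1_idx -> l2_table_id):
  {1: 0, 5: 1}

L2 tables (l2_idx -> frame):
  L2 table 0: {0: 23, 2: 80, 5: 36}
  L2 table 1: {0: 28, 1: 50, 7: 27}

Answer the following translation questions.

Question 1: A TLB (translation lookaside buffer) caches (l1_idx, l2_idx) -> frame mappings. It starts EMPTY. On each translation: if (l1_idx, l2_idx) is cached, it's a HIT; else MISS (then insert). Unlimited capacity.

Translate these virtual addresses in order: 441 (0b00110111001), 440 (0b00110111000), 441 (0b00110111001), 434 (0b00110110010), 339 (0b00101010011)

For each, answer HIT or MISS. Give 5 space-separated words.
Answer: MISS HIT HIT HIT MISS

Derivation:
vaddr=441: (1,5) not in TLB -> MISS, insert
vaddr=440: (1,5) in TLB -> HIT
vaddr=441: (1,5) in TLB -> HIT
vaddr=434: (1,5) in TLB -> HIT
vaddr=339: (1,2) not in TLB -> MISS, insert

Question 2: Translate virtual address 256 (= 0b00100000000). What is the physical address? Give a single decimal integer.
Answer: 736

Derivation:
vaddr = 256 = 0b00100000000
Split: l1_idx=1, l2_idx=0, offset=0
L1[1] = 0
L2[0][0] = 23
paddr = 23 * 32 + 0 = 736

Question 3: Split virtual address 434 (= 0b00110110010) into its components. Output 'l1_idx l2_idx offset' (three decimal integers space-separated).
Answer: 1 5 18

Derivation:
vaddr = 434 = 0b00110110010
  top 3 bits -> l1_idx = 1
  next 3 bits -> l2_idx = 5
  bottom 5 bits -> offset = 18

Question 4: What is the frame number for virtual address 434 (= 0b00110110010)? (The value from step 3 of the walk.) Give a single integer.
Answer: 36

Derivation:
vaddr = 434: l1_idx=1, l2_idx=5
L1[1] = 0; L2[0][5] = 36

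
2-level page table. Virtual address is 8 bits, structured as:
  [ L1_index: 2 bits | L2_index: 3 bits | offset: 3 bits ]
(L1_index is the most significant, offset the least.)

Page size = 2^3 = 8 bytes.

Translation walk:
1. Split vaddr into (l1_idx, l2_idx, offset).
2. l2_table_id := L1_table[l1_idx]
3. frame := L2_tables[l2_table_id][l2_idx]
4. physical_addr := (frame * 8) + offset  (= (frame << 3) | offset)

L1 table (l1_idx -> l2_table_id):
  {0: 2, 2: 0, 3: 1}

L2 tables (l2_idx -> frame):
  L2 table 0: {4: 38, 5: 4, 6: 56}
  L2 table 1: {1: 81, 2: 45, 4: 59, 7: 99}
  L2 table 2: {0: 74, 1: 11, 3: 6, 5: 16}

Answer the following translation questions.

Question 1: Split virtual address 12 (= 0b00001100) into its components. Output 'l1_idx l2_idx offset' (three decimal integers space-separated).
vaddr = 12 = 0b00001100
  top 2 bits -> l1_idx = 0
  next 3 bits -> l2_idx = 1
  bottom 3 bits -> offset = 4

Answer: 0 1 4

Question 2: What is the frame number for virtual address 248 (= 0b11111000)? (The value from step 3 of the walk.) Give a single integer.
vaddr = 248: l1_idx=3, l2_idx=7
L1[3] = 1; L2[1][7] = 99

Answer: 99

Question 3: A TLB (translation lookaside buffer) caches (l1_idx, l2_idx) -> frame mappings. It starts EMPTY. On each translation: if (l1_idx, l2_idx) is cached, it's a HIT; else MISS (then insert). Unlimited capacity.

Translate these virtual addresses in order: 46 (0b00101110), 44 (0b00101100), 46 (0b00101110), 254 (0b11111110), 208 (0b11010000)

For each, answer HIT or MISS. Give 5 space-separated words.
vaddr=46: (0,5) not in TLB -> MISS, insert
vaddr=44: (0,5) in TLB -> HIT
vaddr=46: (0,5) in TLB -> HIT
vaddr=254: (3,7) not in TLB -> MISS, insert
vaddr=208: (3,2) not in TLB -> MISS, insert

Answer: MISS HIT HIT MISS MISS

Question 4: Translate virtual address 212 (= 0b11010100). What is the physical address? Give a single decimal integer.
vaddr = 212 = 0b11010100
Split: l1_idx=3, l2_idx=2, offset=4
L1[3] = 1
L2[1][2] = 45
paddr = 45 * 8 + 4 = 364

Answer: 364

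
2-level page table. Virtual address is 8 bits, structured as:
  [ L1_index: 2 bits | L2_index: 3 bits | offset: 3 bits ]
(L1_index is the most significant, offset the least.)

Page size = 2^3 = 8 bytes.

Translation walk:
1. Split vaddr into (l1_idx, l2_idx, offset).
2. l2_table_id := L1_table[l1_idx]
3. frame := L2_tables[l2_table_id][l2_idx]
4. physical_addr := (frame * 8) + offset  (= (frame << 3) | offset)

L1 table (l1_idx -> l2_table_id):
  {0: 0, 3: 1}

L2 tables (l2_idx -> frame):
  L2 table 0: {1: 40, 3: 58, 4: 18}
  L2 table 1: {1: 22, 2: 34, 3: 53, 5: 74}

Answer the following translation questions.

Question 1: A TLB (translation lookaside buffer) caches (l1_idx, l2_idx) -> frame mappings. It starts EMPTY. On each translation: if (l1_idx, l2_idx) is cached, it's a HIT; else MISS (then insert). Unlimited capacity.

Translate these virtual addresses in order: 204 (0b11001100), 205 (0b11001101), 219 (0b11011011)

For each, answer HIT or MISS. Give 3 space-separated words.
vaddr=204: (3,1) not in TLB -> MISS, insert
vaddr=205: (3,1) in TLB -> HIT
vaddr=219: (3,3) not in TLB -> MISS, insert

Answer: MISS HIT MISS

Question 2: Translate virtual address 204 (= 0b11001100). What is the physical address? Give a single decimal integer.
Answer: 180

Derivation:
vaddr = 204 = 0b11001100
Split: l1_idx=3, l2_idx=1, offset=4
L1[3] = 1
L2[1][1] = 22
paddr = 22 * 8 + 4 = 180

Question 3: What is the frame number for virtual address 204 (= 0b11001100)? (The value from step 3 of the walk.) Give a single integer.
vaddr = 204: l1_idx=3, l2_idx=1
L1[3] = 1; L2[1][1] = 22

Answer: 22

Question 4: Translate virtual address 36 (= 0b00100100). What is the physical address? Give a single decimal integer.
Answer: 148

Derivation:
vaddr = 36 = 0b00100100
Split: l1_idx=0, l2_idx=4, offset=4
L1[0] = 0
L2[0][4] = 18
paddr = 18 * 8 + 4 = 148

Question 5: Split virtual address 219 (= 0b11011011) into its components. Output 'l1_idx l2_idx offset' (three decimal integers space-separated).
Answer: 3 3 3

Derivation:
vaddr = 219 = 0b11011011
  top 2 bits -> l1_idx = 3
  next 3 bits -> l2_idx = 3
  bottom 3 bits -> offset = 3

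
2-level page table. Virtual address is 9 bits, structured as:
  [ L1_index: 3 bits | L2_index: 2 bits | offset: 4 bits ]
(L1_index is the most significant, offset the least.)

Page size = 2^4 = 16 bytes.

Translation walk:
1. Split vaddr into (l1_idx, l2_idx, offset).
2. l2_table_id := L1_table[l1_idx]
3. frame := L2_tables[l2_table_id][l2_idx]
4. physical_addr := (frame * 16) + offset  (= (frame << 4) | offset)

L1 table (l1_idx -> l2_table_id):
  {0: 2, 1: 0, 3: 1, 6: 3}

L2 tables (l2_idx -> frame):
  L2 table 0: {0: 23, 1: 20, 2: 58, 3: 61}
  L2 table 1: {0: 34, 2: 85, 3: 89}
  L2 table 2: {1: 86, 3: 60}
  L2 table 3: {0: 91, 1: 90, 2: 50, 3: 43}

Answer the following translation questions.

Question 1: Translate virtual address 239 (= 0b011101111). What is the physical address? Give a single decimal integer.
vaddr = 239 = 0b011101111
Split: l1_idx=3, l2_idx=2, offset=15
L1[3] = 1
L2[1][2] = 85
paddr = 85 * 16 + 15 = 1375

Answer: 1375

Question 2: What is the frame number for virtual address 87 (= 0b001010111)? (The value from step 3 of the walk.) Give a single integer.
vaddr = 87: l1_idx=1, l2_idx=1
L1[1] = 0; L2[0][1] = 20

Answer: 20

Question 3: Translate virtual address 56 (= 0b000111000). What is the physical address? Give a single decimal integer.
vaddr = 56 = 0b000111000
Split: l1_idx=0, l2_idx=3, offset=8
L1[0] = 2
L2[2][3] = 60
paddr = 60 * 16 + 8 = 968

Answer: 968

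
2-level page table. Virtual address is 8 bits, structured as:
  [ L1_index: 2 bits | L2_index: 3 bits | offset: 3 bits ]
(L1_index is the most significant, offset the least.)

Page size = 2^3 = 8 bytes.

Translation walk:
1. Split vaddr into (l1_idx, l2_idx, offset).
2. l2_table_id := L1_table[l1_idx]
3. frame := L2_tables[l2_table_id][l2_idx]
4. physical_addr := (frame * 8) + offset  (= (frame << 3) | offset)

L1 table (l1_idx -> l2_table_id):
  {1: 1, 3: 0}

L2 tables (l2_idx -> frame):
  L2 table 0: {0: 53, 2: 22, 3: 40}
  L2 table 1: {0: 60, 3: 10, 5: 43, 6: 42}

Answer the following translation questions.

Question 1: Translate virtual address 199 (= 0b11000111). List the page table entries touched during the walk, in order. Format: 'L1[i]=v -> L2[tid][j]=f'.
Answer: L1[3]=0 -> L2[0][0]=53

Derivation:
vaddr = 199 = 0b11000111
Split: l1_idx=3, l2_idx=0, offset=7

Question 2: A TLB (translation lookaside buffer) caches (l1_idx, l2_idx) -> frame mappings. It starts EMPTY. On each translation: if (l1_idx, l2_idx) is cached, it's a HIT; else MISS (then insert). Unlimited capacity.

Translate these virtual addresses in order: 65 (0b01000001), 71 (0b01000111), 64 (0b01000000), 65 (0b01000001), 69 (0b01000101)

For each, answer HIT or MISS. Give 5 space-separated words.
vaddr=65: (1,0) not in TLB -> MISS, insert
vaddr=71: (1,0) in TLB -> HIT
vaddr=64: (1,0) in TLB -> HIT
vaddr=65: (1,0) in TLB -> HIT
vaddr=69: (1,0) in TLB -> HIT

Answer: MISS HIT HIT HIT HIT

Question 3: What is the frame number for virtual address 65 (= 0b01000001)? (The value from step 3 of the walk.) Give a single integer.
Answer: 60

Derivation:
vaddr = 65: l1_idx=1, l2_idx=0
L1[1] = 1; L2[1][0] = 60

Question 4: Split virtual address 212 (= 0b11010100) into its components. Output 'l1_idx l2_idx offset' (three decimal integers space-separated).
Answer: 3 2 4

Derivation:
vaddr = 212 = 0b11010100
  top 2 bits -> l1_idx = 3
  next 3 bits -> l2_idx = 2
  bottom 3 bits -> offset = 4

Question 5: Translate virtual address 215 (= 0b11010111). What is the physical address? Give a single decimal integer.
vaddr = 215 = 0b11010111
Split: l1_idx=3, l2_idx=2, offset=7
L1[3] = 0
L2[0][2] = 22
paddr = 22 * 8 + 7 = 183

Answer: 183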